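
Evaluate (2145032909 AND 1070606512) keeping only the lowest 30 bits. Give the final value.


Step 1: 2145032909 & 1070606512 = 1070598272
Step 2: 1070598272 & 1073741823 = 1070598272

1070598272


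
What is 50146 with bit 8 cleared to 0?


50146 & ~(1 << 8) = 49890

49890


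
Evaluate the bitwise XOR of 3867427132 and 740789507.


0b11100110100001000100000100111100 ^ 0b101100001001111000110100000011 = 0b11001010101000111100110000111111 = 3399732287

3399732287


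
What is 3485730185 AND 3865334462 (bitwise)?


0b11001111110001000000010110001001 & 0b11100110011001000101001010111110 = 0b11000110010001000000000010001000 = 3326345352

3326345352


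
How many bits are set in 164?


0b10100100 has 3 set bits

3


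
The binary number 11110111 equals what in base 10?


11110111 in decimal = 247

247


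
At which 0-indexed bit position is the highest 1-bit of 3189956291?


0b10111110001000101101111011000011. Highest set bit at position 31

31


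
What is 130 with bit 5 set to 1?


130 | (1 << 5) = 130 | 32 = 162

162


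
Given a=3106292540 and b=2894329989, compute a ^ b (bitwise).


3106292540 ^ 2894329989 = 363183033

363183033


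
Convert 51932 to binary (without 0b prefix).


51932 = 1100101011011100 in binary

1100101011011100


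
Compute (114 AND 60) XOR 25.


Step 1: 114 & 60 = 48
Step 2: 48 ^ 25 = 41

41


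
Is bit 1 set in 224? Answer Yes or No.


0b11100000, bit 1 = 0. No

No


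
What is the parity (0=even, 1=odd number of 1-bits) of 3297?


0b110011100001 has 6 ones => parity 0

0


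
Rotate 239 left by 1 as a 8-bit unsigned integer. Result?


Rotate 0b11101111 left by 1 (8-bit) = 0b11011111 = 223

223


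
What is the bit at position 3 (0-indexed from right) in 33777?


0b1000001111110001, position 3 = 0

0


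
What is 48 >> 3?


0b110000 >> 3 = 0b110 = 6

6


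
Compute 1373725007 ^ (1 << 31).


1373725007 ^ (1 << 31) = 1373725007 ^ 2147483648 = 3521208655

3521208655


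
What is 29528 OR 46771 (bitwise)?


0b111001101011000 | 0b1011011010110011 = 0b1111011111111011 = 63483

63483


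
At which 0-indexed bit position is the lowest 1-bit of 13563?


0b11010011111011. Lowest set bit at position 0

0


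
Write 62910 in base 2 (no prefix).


62910 = 1111010110111110 in binary

1111010110111110


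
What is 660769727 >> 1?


0b100111011000101000101110111111 >> 1 = 0b10011101100010100010111011111 = 330384863

330384863


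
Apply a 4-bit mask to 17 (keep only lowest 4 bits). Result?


17 & 15 = 1

1


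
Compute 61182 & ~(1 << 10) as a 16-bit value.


61182 & ~(1 << 10) = 60158

60158


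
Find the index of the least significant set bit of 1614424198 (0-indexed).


0b1100000001110100010100010000110. Lowest set bit at position 1

1


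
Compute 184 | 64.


0b10111000 | 0b1000000 = 0b11111000 = 248

248


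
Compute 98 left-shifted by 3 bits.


0b1100010 << 3 = 0b1100010000 = 784

784


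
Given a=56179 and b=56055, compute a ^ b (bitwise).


56179 ^ 56055 = 388

388


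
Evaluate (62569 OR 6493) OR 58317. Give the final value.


Step 1: 62569 | 6493 = 64893
Step 2: 64893 | 58317 = 65533

65533


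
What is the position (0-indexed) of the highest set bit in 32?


0b100000. Highest set bit at position 5

5


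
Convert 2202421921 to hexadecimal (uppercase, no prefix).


2202421921 = 83464AA1 hex

83464AA1


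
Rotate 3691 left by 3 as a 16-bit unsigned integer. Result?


Rotate 0b111001101011 left by 3 (16-bit) = 0b111001101011000 = 29528

29528


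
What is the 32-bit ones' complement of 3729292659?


3729292659 ^ 4294967295 = 565674636

565674636


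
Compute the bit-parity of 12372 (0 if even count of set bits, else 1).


0b11000001010100 has 5 ones => parity 1

1


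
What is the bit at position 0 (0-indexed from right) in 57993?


0b1110001010001001, position 0 = 1

1


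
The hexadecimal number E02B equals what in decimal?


E02B hex = 57387 decimal

57387


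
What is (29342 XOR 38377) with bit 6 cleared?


Step 1: 29342 ^ 38377 = 59255
Step 2: 59255 & ~(1 << 6) = 59191

59191


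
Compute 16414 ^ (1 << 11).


16414 ^ (1 << 11) = 16414 ^ 2048 = 18462

18462


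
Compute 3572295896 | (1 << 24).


3572295896 | (1 << 24) = 3572295896 | 16777216 = 3589073112

3589073112


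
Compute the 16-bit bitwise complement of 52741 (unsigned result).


~0b1100111000000101 = 0b11000111111010 = 12794 (16-bit unsigned)

12794


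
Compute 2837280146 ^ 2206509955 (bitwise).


0b10101001000111010111010110010010 ^ 0b10000011100001001010101110000011 = 0b101010100110011101111000010001 = 714726929

714726929


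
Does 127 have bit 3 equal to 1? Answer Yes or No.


0b1111111, bit 3 = 1. Yes

Yes


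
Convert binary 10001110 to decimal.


10001110 in decimal = 142

142


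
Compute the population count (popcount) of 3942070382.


0b11101010111101110011100001101110 has 20 set bits

20


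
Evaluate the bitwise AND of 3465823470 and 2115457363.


0b11001110100101000100010011101110 & 0b1111110000101110101000101010011 = 0b1001110000101000100000001000010 = 1309950018

1309950018


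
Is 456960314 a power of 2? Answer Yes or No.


0b11011001111001010100100111010. Multiple bits set => No

No


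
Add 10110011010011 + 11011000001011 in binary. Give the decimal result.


10110011010011 + 11011000001011 = 110001011011110 = 25310

25310


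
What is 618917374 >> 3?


0b100100111000111110110111111110 >> 3 = 0b100100111000111110110111111 = 77364671

77364671


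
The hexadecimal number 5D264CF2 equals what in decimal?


5D264CF2 hex = 1562791154 decimal

1562791154


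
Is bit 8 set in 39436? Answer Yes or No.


0b1001101000001100, bit 8 = 0. No

No


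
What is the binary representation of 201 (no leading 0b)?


201 = 11001001 in binary

11001001


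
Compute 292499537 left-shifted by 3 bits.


0b10001011011110011000001010001 << 3 = 0b10001011011110011000001010001000 = 2339996296

2339996296


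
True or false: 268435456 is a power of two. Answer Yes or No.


0b10000000000000000000000000000. Only one bit set => Yes

Yes


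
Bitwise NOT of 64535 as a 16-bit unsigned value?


~0b1111110000010111 = 0b1111101000 = 1000 (16-bit unsigned)

1000


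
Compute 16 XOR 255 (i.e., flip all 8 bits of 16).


16 ^ 255 = 239

239


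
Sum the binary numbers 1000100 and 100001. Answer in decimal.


1000100 + 100001 = 1100101 = 101

101


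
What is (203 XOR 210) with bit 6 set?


Step 1: 203 ^ 210 = 25
Step 2: 25 | (1 << 6) = 25 | 64 = 89

89


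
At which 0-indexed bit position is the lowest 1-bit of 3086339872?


0b10110111111101011100111100100000. Lowest set bit at position 5

5


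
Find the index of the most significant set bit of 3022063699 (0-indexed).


0b10110100001000010000100001010011. Highest set bit at position 31

31


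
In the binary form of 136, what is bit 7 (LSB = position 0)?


0b10001000, position 7 = 1

1


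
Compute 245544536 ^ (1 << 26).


245544536 ^ (1 << 26) = 245544536 ^ 67108864 = 178435672

178435672


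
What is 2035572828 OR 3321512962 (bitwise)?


0b1111001010101000110000001011100 | 0b11000101111110100100010000000010 = 0b11111101111111100110010001011110 = 4261307486

4261307486


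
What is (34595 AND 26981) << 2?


Step 1: 34595 & 26981 = 289
Step 2: 289 << 2 = 1156

1156


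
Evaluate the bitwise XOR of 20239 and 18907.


0b100111100001111 ^ 0b100100111011011 = 0b11011010100 = 1748

1748


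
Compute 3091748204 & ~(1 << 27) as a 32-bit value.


3091748204 & ~(1 << 27) = 2957530476

2957530476


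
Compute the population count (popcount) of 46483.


0b1011010110010011 has 9 set bits

9


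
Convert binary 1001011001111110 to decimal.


1001011001111110 in decimal = 38526

38526


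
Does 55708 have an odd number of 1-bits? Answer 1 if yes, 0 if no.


0b1101100110011100 has 9 ones => parity 1

1


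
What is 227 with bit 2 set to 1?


227 | (1 << 2) = 227 | 4 = 231

231


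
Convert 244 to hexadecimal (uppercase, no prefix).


244 = F4 hex

F4


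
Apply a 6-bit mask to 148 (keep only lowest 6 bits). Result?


148 & 63 = 20

20


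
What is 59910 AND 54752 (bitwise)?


0b1110101000000110 & 0b1101010111100000 = 0b1100000000000000 = 49152

49152


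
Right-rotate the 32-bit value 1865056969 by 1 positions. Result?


Rotate 0b1101111001010101000001011001001 right by 1 (32-bit) = 0b10110111100101010100000101100100 = 3080012132

3080012132


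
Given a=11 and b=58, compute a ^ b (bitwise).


11 ^ 58 = 49

49


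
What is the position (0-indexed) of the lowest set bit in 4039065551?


0b11110000101111110011111111001111. Lowest set bit at position 0

0


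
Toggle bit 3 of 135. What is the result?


135 ^ (1 << 3) = 135 ^ 8 = 143

143


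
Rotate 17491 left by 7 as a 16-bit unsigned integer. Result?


Rotate 0b100010001010011 left by 7 (16-bit) = 0b10100110100010 = 10658

10658


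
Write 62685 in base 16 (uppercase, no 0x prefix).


62685 = F4DD hex

F4DD


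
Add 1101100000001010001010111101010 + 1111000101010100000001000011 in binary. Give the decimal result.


1101100000001010001010111101010 + 1111000101010100000001000011 = 1111011000110100101011000101101 = 2065323565

2065323565


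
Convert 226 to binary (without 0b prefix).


226 = 11100010 in binary

11100010


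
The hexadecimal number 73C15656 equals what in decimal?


73C15656 hex = 1942050390 decimal

1942050390


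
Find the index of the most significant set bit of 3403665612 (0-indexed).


0b11001010110111111101000011001100. Highest set bit at position 31

31


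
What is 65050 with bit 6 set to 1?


65050 | (1 << 6) = 65050 | 64 = 65114

65114


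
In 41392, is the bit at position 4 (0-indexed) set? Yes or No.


0b1010000110110000, bit 4 = 1. Yes

Yes


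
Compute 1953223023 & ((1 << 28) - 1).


1953223023 & 268435455 = 74174831

74174831


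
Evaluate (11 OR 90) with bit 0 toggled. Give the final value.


Step 1: 11 | 90 = 91
Step 2: 91 ^ (1 << 0) = 91 ^ 1 = 90

90


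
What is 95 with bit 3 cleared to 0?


95 & ~(1 << 3) = 87

87


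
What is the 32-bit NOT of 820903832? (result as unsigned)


~0b110000111011011111111110011000 = 0b11001111000100100000000001100111 = 3474063463 (32-bit unsigned)

3474063463


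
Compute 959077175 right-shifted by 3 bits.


0b111001001010100101101100110111 >> 3 = 0b111001001010100101101100110 = 119884646

119884646


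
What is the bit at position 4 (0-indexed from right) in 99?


0b1100011, position 4 = 0

0


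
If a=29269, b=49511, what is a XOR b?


29269 ^ 49511 = 45874

45874


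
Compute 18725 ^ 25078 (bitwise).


0b100100100100101 ^ 0b110000111110110 = 0b10100011010011 = 10451

10451


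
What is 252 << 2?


0b11111100 << 2 = 0b1111110000 = 1008

1008


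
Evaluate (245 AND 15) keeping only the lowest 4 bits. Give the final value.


Step 1: 245 & 15 = 5
Step 2: 5 & 15 = 5

5


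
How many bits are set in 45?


0b101101 has 4 set bits

4


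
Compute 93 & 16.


0b1011101 & 0b10000 = 0b10000 = 16

16


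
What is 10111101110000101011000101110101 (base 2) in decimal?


10111101110000101011000101110101 in decimal = 3183653237

3183653237


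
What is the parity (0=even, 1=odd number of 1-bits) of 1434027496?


0b1010101011110011000010111101000 has 16 ones => parity 0

0


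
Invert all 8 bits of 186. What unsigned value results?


186 ^ 255 = 69

69


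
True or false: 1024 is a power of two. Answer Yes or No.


0b10000000000. Only one bit set => Yes

Yes


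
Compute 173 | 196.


0b10101101 | 0b11000100 = 0b11101101 = 237

237


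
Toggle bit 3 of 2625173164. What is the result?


2625173164 ^ (1 << 3) = 2625173164 ^ 8 = 2625173156

2625173156


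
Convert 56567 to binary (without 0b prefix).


56567 = 1101110011110111 in binary

1101110011110111


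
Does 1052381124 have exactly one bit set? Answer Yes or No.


0b111110101110100000111111000100. Multiple bits set => No

No


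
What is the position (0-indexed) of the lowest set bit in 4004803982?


0b11101110101101000111010110001110. Lowest set bit at position 1

1


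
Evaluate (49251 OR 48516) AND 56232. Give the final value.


Step 1: 49251 | 48516 = 64999
Step 2: 64999 & 56232 = 55712

55712


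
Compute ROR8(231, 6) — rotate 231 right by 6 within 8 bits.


Rotate 0b11100111 right by 6 (8-bit) = 0b10011111 = 159

159


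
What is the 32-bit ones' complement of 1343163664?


1343163664 ^ 4294967295 = 2951803631

2951803631


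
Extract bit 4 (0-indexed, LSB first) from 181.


0b10110101, position 4 = 1

1


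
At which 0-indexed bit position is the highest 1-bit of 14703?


0b11100101101111. Highest set bit at position 13

13


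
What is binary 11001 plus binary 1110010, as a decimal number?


11001 + 1110010 = 10001011 = 139

139


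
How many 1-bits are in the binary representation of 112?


0b1110000 has 3 set bits

3


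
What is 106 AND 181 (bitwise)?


0b1101010 & 0b10110101 = 0b100000 = 32

32


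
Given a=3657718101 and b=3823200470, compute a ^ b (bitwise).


3657718101 ^ 3823200470 = 971321731

971321731


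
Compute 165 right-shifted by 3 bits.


0b10100101 >> 3 = 0b10100 = 20

20


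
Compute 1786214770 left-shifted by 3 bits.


0b1101010011101110111100101110010 << 3 = 0b1101010011101110111100101110010000 = 14289718160

14289718160


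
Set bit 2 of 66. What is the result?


66 | (1 << 2) = 66 | 4 = 70

70


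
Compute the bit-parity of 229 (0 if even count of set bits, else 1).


0b11100101 has 5 ones => parity 1

1


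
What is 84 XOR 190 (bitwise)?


0b1010100 ^ 0b10111110 = 0b11101010 = 234

234


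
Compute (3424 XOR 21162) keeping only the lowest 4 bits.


Step 1: 3424 ^ 21162 = 24522
Step 2: 24522 & 15 = 10

10


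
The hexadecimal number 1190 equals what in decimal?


1190 hex = 4496 decimal

4496


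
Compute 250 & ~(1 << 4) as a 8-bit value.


250 & ~(1 << 4) = 234

234


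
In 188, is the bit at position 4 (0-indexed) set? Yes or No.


0b10111100, bit 4 = 1. Yes

Yes


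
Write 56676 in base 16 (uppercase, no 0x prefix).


56676 = DD64 hex

DD64


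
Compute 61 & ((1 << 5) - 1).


61 & 31 = 29

29


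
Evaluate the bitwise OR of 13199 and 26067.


0b11001110001111 | 0b110010111010011 = 0b111011111011111 = 30687

30687


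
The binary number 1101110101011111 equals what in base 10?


1101110101011111 in decimal = 56671

56671


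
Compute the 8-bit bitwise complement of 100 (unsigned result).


~0b1100100 = 0b10011011 = 155 (8-bit unsigned)

155


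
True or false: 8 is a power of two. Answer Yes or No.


0b1000. Only one bit set => Yes

Yes


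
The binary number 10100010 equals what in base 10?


10100010 in decimal = 162

162


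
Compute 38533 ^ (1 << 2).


38533 ^ (1 << 2) = 38533 ^ 4 = 38529

38529


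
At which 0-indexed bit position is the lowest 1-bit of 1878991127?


0b1101111111111110010000100010111. Lowest set bit at position 0

0


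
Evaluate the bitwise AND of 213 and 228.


0b11010101 & 0b11100100 = 0b11000100 = 196

196


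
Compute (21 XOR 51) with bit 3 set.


Step 1: 21 ^ 51 = 38
Step 2: 38 | (1 << 3) = 38 | 8 = 46

46


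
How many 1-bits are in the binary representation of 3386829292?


0b11001001110111101110100111101100 has 20 set bits

20


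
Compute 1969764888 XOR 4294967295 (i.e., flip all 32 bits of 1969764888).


1969764888 ^ 4294967295 = 2325202407

2325202407


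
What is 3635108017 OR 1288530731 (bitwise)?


0b11011000101010110101100010110001 | 0b1001100110011010110101100101011 = 0b11011100111011110111101110111011 = 3706682299

3706682299


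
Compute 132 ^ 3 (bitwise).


0b10000100 ^ 0b11 = 0b10000111 = 135

135


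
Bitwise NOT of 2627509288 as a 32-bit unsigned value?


~0b10011100100111001001110000101000 = 0b1100011011000110110001111010111 = 1667458007 (32-bit unsigned)

1667458007


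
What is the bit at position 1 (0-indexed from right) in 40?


0b101000, position 1 = 0

0


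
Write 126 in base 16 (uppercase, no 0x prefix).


126 = 7E hex

7E


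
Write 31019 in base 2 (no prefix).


31019 = 111100100101011 in binary

111100100101011


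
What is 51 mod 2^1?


51 & 1 = 1

1


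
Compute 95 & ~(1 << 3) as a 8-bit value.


95 & ~(1 << 3) = 87

87


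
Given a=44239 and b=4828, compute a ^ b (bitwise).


44239 ^ 4828 = 48659

48659


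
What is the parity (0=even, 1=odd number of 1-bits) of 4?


0b100 has 1 ones => parity 1

1


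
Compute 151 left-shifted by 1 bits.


0b10010111 << 1 = 0b100101110 = 302

302


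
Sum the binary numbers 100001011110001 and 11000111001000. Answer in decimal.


100001011110001 + 11000111001000 = 111010010111001 = 29881

29881


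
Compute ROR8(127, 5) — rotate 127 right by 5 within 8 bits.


Rotate 0b1111111 right by 5 (8-bit) = 0b11111011 = 251

251


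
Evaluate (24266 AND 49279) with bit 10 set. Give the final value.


Step 1: 24266 & 49279 = 16458
Step 2: 16458 | (1 << 10) = 16458 | 1024 = 17482

17482


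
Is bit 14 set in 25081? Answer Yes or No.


0b110000111111001, bit 14 = 1. Yes

Yes


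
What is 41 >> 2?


0b101001 >> 2 = 0b1010 = 10

10


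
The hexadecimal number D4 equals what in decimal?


D4 hex = 212 decimal

212


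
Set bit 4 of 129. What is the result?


129 | (1 << 4) = 129 | 16 = 145

145


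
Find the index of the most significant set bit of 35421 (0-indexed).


0b1000101001011101. Highest set bit at position 15

15


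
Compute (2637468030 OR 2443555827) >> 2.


Step 1: 2637468030 | 2443555827 = 2645931007
Step 2: 2645931007 >> 2 = 661482751

661482751


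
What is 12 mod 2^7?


12 & 127 = 12

12


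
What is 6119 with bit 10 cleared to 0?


6119 & ~(1 << 10) = 5095

5095


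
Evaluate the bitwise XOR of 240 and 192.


0b11110000 ^ 0b11000000 = 0b110000 = 48

48


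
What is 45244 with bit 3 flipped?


45244 ^ (1 << 3) = 45244 ^ 8 = 45236

45236


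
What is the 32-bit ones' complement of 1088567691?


1088567691 ^ 4294967295 = 3206399604

3206399604


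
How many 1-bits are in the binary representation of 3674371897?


0b11011011000000100111011100111001 has 17 set bits

17


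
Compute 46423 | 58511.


0b1011010101010111 | 0b1110010010001111 = 0b1111010111011111 = 62943

62943


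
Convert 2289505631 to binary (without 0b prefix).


2289505631 = 10001000011101110001010101011111 in binary

10001000011101110001010101011111


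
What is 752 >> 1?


0b1011110000 >> 1 = 0b101111000 = 376

376


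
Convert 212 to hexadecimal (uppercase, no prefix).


212 = D4 hex

D4


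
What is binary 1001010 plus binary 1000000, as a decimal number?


1001010 + 1000000 = 10001010 = 138

138


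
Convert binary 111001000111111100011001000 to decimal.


111001000111111100011001000 in decimal = 119797960

119797960


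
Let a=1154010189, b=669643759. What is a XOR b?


1154010189 ^ 669643759 = 1663123362

1663123362


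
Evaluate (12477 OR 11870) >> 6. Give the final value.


Step 1: 12477 | 11870 = 16127
Step 2: 16127 >> 6 = 251

251


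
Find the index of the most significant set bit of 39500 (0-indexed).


0b1001101001001100. Highest set bit at position 15

15


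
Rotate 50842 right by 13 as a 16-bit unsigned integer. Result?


Rotate 0b1100011010011010 right by 13 (16-bit) = 0b11010011010110 = 13526

13526


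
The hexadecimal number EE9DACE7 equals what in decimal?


EE9DACE7 hex = 4003310823 decimal

4003310823


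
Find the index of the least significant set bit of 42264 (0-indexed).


0b1010010100011000. Lowest set bit at position 3

3


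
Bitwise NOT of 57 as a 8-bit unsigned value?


~0b111001 = 0b11000110 = 198 (8-bit unsigned)

198


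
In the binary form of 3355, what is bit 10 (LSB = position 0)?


0b110100011011, position 10 = 1

1


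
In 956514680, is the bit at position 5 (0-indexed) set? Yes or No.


0b111001000000110100000101111000, bit 5 = 1. Yes

Yes


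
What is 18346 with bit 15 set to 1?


18346 | (1 << 15) = 18346 | 32768 = 51114

51114


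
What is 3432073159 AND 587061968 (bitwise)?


0b11001100100100010100011111000111 & 0b100010111111011101101011010000 = 0b100100010100001011000000 = 9519808

9519808


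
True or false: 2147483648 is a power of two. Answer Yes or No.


0b10000000000000000000000000000000. Only one bit set => Yes

Yes


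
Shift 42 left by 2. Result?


0b101010 << 2 = 0b10101000 = 168

168


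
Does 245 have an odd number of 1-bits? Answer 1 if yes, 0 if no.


0b11110101 has 6 ones => parity 0

0


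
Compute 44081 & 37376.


0b1010110000110001 & 0b1001001000000000 = 0b1000000000000000 = 32768

32768


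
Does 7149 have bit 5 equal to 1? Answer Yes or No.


0b1101111101101, bit 5 = 1. Yes

Yes


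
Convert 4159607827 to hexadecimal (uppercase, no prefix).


4159607827 = F7EE9413 hex

F7EE9413


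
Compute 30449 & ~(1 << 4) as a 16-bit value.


30449 & ~(1 << 4) = 30433

30433


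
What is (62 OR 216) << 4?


Step 1: 62 | 216 = 254
Step 2: 254 << 4 = 4064

4064


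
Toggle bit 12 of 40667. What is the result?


40667 ^ (1 << 12) = 40667 ^ 4096 = 36571

36571


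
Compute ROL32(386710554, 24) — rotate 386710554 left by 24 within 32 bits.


Rotate 0b10111000011001011110000011010 left by 24 (32-bit) = 0b11010000101110000110010111100 = 437718204

437718204


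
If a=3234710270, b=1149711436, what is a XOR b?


3234710270 ^ 1149711436 = 2219505330

2219505330


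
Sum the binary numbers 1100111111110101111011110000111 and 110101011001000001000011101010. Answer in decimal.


1100111111110101111011110000111 + 110101011001000001000011101010 = 10011101010111110000100001110001 = 2640250993

2640250993


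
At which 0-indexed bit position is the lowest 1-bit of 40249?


0b1001110100111001. Lowest set bit at position 0

0


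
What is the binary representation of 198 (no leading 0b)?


198 = 11000110 in binary

11000110


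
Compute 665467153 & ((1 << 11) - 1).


665467153 & 2047 = 273

273


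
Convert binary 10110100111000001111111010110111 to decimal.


10110100111000001111111010110111 in decimal = 3034644151

3034644151


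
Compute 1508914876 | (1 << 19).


1508914876 | (1 << 19) = 1508914876 | 524288 = 1509439164

1509439164


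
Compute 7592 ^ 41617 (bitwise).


0b1110110101000 ^ 0b1010001010010001 = 0b1011111100111001 = 48953

48953


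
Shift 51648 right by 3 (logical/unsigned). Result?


0b1100100111000000 >> 3 = 0b1100100111000 = 6456

6456


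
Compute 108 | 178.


0b1101100 | 0b10110010 = 0b11111110 = 254

254


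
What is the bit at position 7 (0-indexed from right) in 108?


0b1101100, position 7 = 0

0


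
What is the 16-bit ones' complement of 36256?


36256 ^ 65535 = 29279

29279


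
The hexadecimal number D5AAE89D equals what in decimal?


D5AAE89D hex = 3584747677 decimal

3584747677


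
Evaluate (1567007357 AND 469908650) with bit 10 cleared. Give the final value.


Step 1: 1567007357 & 469908650 = 469901352
Step 2: 469901352 & ~(1 << 10) = 469901352

469901352


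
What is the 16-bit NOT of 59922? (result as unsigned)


~0b1110101000010010 = 0b1010111101101 = 5613 (16-bit unsigned)

5613


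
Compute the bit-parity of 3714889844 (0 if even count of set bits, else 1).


0b11011101011011001011100001110100 has 18 ones => parity 0

0


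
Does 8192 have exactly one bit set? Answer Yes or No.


0b10000000000000. Only one bit set => Yes

Yes


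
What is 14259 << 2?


0b11011110110011 << 2 = 0b1101111011001100 = 57036

57036


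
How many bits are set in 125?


0b1111101 has 6 set bits

6


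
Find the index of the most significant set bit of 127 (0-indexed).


0b1111111. Highest set bit at position 6

6


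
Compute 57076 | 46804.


0b1101111011110100 | 0b1011011011010100 = 0b1111111011110100 = 65268

65268


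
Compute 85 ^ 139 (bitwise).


0b1010101 ^ 0b10001011 = 0b11011110 = 222

222


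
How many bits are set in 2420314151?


0b10010000010000110001000000100111 has 10 set bits

10


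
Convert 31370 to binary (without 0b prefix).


31370 = 111101010001010 in binary

111101010001010


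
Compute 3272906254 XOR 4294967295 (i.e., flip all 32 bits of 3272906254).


3272906254 ^ 4294967295 = 1022061041

1022061041


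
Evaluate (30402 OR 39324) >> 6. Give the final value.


Step 1: 30402 | 39324 = 65502
Step 2: 65502 >> 6 = 1023

1023


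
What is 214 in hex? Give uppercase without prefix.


214 = D6 hex

D6


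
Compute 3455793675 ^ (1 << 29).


3455793675 ^ (1 << 29) = 3455793675 ^ 536870912 = 3992664587

3992664587


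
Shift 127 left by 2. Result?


0b1111111 << 2 = 0b111111100 = 508

508


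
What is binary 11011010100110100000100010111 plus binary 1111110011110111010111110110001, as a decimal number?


11011010100110100000100010111 + 1111110011110111010111110110001 = 10011001110011101111000011001000 = 2580476104

2580476104


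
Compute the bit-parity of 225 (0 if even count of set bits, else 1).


0b11100001 has 4 ones => parity 0

0


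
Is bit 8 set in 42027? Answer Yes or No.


0b1010010000101011, bit 8 = 0. No

No


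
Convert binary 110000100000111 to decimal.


110000100000111 in decimal = 24839

24839


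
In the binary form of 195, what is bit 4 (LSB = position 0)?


0b11000011, position 4 = 0

0


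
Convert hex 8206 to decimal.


8206 hex = 33286 decimal

33286


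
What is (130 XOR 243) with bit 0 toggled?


Step 1: 130 ^ 243 = 113
Step 2: 113 ^ (1 << 0) = 113 ^ 1 = 112

112


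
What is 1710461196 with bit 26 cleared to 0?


1710461196 & ~(1 << 26) = 1643352332

1643352332


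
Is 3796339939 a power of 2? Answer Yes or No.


0b11100010010001111000110011100011. Multiple bits set => No

No


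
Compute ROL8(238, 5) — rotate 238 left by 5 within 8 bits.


Rotate 0b11101110 left by 5 (8-bit) = 0b11011101 = 221

221


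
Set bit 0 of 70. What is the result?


70 | (1 << 0) = 70 | 1 = 71

71


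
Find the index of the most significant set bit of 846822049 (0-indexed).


0b110010011110010111101010100001. Highest set bit at position 29

29


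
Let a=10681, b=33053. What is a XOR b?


10681 ^ 33053 = 43172

43172


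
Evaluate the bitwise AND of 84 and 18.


0b1010100 & 0b10010 = 0b10000 = 16

16


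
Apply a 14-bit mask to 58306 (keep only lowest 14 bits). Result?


58306 & 16383 = 9154

9154


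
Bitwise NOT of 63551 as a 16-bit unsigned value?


~0b1111100000111111 = 0b11111000000 = 1984 (16-bit unsigned)

1984


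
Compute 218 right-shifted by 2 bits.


0b11011010 >> 2 = 0b110110 = 54

54


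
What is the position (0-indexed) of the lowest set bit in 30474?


0b111011100001010. Lowest set bit at position 1

1


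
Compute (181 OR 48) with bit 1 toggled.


Step 1: 181 | 48 = 181
Step 2: 181 ^ (1 << 1) = 181 ^ 2 = 183

183


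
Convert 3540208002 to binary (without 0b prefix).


3540208002 = 11010011000000110100100110000010 in binary

11010011000000110100100110000010


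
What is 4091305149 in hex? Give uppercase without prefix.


4091305149 = F3DC5CBD hex

F3DC5CBD


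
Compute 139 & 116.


0b10001011 & 0b1110100 = 0b0 = 0

0


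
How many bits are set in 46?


0b101110 has 4 set bits

4


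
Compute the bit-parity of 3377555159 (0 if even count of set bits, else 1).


0b11001001010100010110011011010111 has 17 ones => parity 1

1


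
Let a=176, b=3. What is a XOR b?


176 ^ 3 = 179

179


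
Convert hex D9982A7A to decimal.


D9982A7A hex = 3650628218 decimal

3650628218


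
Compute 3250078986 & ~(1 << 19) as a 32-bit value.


3250078986 & ~(1 << 19) = 3249554698

3249554698


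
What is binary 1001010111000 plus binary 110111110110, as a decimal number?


1001010111000 + 110111110110 = 10000010101110 = 8366

8366


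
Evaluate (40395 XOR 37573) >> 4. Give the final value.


Step 1: 40395 ^ 37573 = 3854
Step 2: 3854 >> 4 = 240

240


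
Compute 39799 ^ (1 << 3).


39799 ^ (1 << 3) = 39799 ^ 8 = 39807

39807


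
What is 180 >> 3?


0b10110100 >> 3 = 0b10110 = 22

22


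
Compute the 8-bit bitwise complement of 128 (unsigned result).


~0b10000000 = 0b1111111 = 127 (8-bit unsigned)

127


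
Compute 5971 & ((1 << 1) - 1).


5971 & 1 = 1

1


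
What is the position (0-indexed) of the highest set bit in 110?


0b1101110. Highest set bit at position 6

6


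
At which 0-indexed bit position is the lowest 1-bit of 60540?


0b1110110001111100. Lowest set bit at position 2

2


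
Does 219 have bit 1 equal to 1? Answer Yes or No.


0b11011011, bit 1 = 1. Yes

Yes


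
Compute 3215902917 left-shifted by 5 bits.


0b10111111101011101100100011000101 << 5 = 0b1011111110101110110010001100010100000 = 102908893344

102908893344


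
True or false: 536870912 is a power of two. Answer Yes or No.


0b100000000000000000000000000000. Only one bit set => Yes

Yes


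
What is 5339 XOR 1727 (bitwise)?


0b1010011011011 ^ 0b11010111111 = 0b1001001100100 = 4708

4708


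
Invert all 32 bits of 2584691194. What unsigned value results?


2584691194 ^ 4294967295 = 1710276101

1710276101


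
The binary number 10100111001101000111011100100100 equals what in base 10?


10100111001101000111011100100100 in decimal = 2805233444

2805233444


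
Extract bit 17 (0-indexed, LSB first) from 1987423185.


0b1110110011101011010101111010001, position 17 = 0

0


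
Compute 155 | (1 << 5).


155 | (1 << 5) = 155 | 32 = 187

187


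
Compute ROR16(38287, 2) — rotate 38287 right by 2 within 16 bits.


Rotate 0b1001010110001111 right by 2 (16-bit) = 0b1110010101100011 = 58723

58723


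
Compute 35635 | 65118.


0b1000101100110011 | 0b1111111001011110 = 0b1111111101111111 = 65407

65407


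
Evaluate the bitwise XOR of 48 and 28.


0b110000 ^ 0b11100 = 0b101100 = 44

44


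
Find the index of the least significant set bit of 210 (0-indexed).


0b11010010. Lowest set bit at position 1

1


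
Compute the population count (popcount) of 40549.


0b1001111001100101 has 9 set bits

9


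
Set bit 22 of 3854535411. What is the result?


3854535411 | (1 << 22) = 3854535411 | 4194304 = 3858729715

3858729715


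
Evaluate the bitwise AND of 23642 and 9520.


0b101110001011010 & 0b10010100110000 = 0b10000010000 = 1040

1040


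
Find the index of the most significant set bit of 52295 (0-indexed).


0b1100110001000111. Highest set bit at position 15

15


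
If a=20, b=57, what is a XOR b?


20 ^ 57 = 45

45


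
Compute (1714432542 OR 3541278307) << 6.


Step 1: 1714432542 | 3541278307 = 4147363455
Step 2: 4147363455 << 6 = 265431261120

265431261120


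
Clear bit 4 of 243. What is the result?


243 & ~(1 << 4) = 227

227


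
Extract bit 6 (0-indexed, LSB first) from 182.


0b10110110, position 6 = 0

0


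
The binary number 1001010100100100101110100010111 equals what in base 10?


1001010100100100101110100010111 in decimal = 1251106071

1251106071


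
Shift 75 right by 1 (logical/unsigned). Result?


0b1001011 >> 1 = 0b100101 = 37

37


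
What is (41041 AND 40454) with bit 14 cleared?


Step 1: 41041 & 40454 = 32768
Step 2: 32768 & ~(1 << 14) = 32768

32768


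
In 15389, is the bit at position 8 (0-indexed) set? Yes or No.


0b11110000011101, bit 8 = 0. No

No


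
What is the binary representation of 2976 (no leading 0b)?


2976 = 101110100000 in binary

101110100000


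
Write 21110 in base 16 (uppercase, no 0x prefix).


21110 = 5276 hex

5276


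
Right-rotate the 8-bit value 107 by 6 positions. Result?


Rotate 0b1101011 right by 6 (8-bit) = 0b10101101 = 173

173


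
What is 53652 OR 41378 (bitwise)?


0b1101000110010100 | 0b1010000110100010 = 0b1111000110110110 = 61878

61878


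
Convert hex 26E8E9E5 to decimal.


26E8E9E5 hex = 652798437 decimal

652798437


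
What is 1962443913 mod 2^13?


1962443913 & 8191 = 1161

1161


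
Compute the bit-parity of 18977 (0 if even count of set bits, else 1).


0b100101000100001 has 5 ones => parity 1

1


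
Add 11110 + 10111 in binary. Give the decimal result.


11110 + 10111 = 110101 = 53

53


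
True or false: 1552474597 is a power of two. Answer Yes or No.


0b1011100100010001110000111100101. Multiple bits set => No

No


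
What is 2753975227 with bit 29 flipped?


2753975227 ^ (1 << 29) = 2753975227 ^ 536870912 = 2217104315

2217104315


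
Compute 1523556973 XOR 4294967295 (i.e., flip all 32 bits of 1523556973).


1523556973 ^ 4294967295 = 2771410322

2771410322


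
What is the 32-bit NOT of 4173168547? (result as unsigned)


~0b11111000101111010111111110100011 = 0b111010000101000000001011100 = 121798748 (32-bit unsigned)

121798748


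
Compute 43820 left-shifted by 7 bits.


0b1010101100101100 << 7 = 0b10101011001011000000000 = 5608960

5608960


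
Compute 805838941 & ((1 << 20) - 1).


805838941 & 1048575 = 532573

532573


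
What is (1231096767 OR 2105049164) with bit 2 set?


Step 1: 1231096767 | 2105049164 = 2105117695
Step 2: 2105117695 | (1 << 2) = 2105117695 | 4 = 2105117695

2105117695


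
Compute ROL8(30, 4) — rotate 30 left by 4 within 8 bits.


Rotate 0b11110 left by 4 (8-bit) = 0b11100001 = 225

225


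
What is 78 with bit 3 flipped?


78 ^ (1 << 3) = 78 ^ 8 = 70

70


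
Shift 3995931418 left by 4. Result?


0b11101110001011010001001100011010 << 4 = 0b111011100010110100010011000110100000 = 63934902688

63934902688


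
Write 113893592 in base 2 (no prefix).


113893592 = 110110010011110000011011000 in binary

110110010011110000011011000


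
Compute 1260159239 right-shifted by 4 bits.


0b1001011000111001000000100000111 >> 4 = 0b100101100011100100000010000 = 78759952

78759952


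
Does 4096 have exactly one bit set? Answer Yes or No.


0b1000000000000. Only one bit set => Yes

Yes


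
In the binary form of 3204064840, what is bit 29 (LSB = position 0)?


0b10111110111110100010011001001000, position 29 = 1

1


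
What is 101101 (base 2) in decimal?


101101 in decimal = 45

45


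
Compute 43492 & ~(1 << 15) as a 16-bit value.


43492 & ~(1 << 15) = 10724

10724


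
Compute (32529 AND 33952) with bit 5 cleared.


Step 1: 32529 & 33952 = 1024
Step 2: 1024 & ~(1 << 5) = 1024

1024


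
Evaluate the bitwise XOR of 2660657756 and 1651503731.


0b10011110100101100110101001011100 ^ 0b1100010011011111111001001110011 = 0b11111100111110011001100000101111 = 4244215855

4244215855


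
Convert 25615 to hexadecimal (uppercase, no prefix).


25615 = 640F hex

640F


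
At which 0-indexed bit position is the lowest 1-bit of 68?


0b1000100. Lowest set bit at position 2

2


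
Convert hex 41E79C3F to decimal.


41E79C3F hex = 1105697855 decimal

1105697855


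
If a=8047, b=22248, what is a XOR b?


8047 ^ 22248 = 18823

18823


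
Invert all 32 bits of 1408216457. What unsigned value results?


1408216457 ^ 4294967295 = 2886750838

2886750838


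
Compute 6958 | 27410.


0b1101100101110 | 0b110101100010010 = 0b111101100111110 = 31550

31550


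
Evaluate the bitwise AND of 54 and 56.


0b110110 & 0b111000 = 0b110000 = 48

48


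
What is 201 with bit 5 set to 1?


201 | (1 << 5) = 201 | 32 = 233

233


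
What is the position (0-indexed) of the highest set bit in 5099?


0b1001111101011. Highest set bit at position 12

12


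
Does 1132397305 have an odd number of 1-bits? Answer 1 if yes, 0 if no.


0b1000011011111110000001011111001 has 17 ones => parity 1

1


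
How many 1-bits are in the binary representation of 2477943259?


0b10010011101100100110100111011011 has 18 set bits

18


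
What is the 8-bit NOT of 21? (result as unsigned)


~0b10101 = 0b11101010 = 234 (8-bit unsigned)

234


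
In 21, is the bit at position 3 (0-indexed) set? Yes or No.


0b10101, bit 3 = 0. No

No


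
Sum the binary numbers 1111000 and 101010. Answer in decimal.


1111000 + 101010 = 10100010 = 162

162


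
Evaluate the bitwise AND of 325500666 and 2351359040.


0b10011011001101011111011111010 & 0b10001100001001101110010001000000 = 0b1001101010010001000000 = 2532416

2532416


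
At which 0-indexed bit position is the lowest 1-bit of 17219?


0b100001101000011. Lowest set bit at position 0

0


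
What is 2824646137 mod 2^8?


2824646137 & 255 = 249

249


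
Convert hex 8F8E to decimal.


8F8E hex = 36750 decimal

36750


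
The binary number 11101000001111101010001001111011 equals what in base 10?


11101000001111101010001001111011 in decimal = 3896418939

3896418939


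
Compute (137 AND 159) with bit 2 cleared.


Step 1: 137 & 159 = 137
Step 2: 137 & ~(1 << 2) = 137

137


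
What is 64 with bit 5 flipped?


64 ^ (1 << 5) = 64 ^ 32 = 96

96


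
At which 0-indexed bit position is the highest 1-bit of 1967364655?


0b1110101010000111001101000101111. Highest set bit at position 30

30


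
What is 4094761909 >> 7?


0b11110100000100010001101110110101 >> 7 = 0b1111010000010001000110111 = 31990327

31990327


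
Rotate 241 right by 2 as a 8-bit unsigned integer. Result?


Rotate 0b11110001 right by 2 (8-bit) = 0b1111100 = 124

124


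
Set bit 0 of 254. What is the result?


254 | (1 << 0) = 254 | 1 = 255

255


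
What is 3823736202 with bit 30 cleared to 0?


3823736202 & ~(1 << 30) = 2749994378

2749994378


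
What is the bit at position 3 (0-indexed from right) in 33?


0b100001, position 3 = 0

0


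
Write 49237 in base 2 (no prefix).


49237 = 1100000001010101 in binary

1100000001010101


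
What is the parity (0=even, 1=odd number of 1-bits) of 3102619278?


0b10111000111011100011011010001110 has 18 ones => parity 0

0


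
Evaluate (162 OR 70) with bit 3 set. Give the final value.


Step 1: 162 | 70 = 230
Step 2: 230 | (1 << 3) = 230 | 8 = 238

238


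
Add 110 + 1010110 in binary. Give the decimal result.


110 + 1010110 = 1011100 = 92

92


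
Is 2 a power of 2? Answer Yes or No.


0b10. Only one bit set => Yes

Yes
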